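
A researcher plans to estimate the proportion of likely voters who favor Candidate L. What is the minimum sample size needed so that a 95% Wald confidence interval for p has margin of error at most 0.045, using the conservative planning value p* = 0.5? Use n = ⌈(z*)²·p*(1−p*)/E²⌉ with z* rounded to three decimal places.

The 95% critical value is z* = 1.960.
p*(1−p*) = 0.50·0.50 = 0.2500.
Required n before rounding: 3.841600 × 0.2500 / 0.045² = 474.272.
Rounding up, n = 475.

n = 475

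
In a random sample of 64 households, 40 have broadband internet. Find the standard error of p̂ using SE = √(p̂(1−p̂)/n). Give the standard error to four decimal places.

With x = 40 successes in n = 64, p̂ = 0.62500.
p̂(1−p̂) = 0.62500·0.37500 = 0.234375.
Dividing by n and taking the root: √0.003662109 = 0.0605.

SE = 0.0605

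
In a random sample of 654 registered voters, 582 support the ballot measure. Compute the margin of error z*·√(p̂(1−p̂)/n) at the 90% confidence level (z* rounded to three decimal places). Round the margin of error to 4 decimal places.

With x = 582 successes in n = 654, p̂ = 0.88991.
SE(p̂) = √(0.88991·0.11009/654) = 0.012239.
For 90% confidence, z* = 1.645.
So ME = 0.0201.

ME = 0.0201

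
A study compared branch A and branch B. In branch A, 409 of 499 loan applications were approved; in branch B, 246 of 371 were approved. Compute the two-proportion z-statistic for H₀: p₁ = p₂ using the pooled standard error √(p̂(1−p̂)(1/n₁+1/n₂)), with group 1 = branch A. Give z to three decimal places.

Sample proportions: p̂₁ = 409/499 = 0.81964 and p̂₂ = 246/371 = 0.66307.
Pooled p̂ = (409+246)/(499+371) = 655/870 = 0.75287.
SE = √[p̂(1−p̂)(1/n₁+1/n₂)] = √[0.75287·0.24713·(1/499+1/371)] ≈ 0.029569.
z = 0.15657/0.029569 = 5.295.

z = 5.295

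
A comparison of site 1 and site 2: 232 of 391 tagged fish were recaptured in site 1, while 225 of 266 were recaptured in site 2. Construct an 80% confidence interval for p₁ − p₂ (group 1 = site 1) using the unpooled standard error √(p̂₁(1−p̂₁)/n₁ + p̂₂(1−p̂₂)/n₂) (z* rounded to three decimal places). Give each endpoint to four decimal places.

p̂₁ = 232/391 = 0.59335, p̂₂ = 225/266 = 0.84586; p̂₁ − p̂₂ = -0.25251.
SE = √(0.000617099 + 0.000490141) = √0.001107240 = 0.033275.
For 80% confidence, z* = 1.282. Margin = 1.282·0.033275 = 0.04266.
CI: -0.25251 ± 0.04266 = (-0.2952, -0.2099).

(-0.2952, -0.2099)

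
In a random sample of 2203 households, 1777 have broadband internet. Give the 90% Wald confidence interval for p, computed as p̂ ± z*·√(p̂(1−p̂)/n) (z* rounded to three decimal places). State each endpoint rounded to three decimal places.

With x = 1777 successes in n = 2203, p̂ = 0.80663.
SE = √(p̂(1−p̂)/n) = √(0.155980/2203) = 0.008414.
For 90% confidence, z* = 1.645.
Margin of error: 1.645 × 0.008414 = 0.01384.
So the interval runs from 0.793 to 0.820.

(0.793, 0.820)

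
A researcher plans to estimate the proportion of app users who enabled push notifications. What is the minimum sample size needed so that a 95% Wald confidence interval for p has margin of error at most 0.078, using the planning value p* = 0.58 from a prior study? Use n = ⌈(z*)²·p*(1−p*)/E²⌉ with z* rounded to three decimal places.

n = 154

For 95% confidence, z* = 1.960.
p*(1−p*) = 0.58·0.42 = 0.2436.
(z*)²·p*(1−p*)/E² = 3.841600·0.2436/0.006084 = 153.816.
Rounding up, n = 154.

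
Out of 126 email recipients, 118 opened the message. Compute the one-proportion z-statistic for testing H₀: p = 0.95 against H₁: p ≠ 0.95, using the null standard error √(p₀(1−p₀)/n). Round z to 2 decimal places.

Sample proportion p̂ = 118/126 = 0.93651.
Under H₀, SE = √(p₀(1−p₀)/n) = √(0.95·0.05/126) = √0.000376984 = 0.019416.
z = (p̂ − p₀)/SE = (0.93651 − 0.95)/0.019416 = -0.69.

z = -0.69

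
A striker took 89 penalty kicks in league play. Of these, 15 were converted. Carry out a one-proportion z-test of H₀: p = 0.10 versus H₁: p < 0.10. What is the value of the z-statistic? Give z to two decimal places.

z = 2.16

p̂ = 15/89 = 0.16854.
Null standard error: √(0.10·0.90/89) = √0.001011236 = 0.031800.
z = (p̂ − p₀)/SE = (0.16854 − 0.10)/0.031800 = 2.16.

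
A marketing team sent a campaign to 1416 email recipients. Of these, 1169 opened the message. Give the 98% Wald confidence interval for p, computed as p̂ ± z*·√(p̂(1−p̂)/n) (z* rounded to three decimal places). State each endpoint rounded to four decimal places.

With x = 1169 successes in n = 1416, p̂ = 0.82556.
SE(p̂) = √(0.82556·0.17444/1416) = 0.010085.
For 98% confidence, z* = 2.326.
Margin of error: 2.326 × 0.010085 = 0.02346.
So the interval runs from 0.8021 to 0.8490.

(0.8021, 0.8490)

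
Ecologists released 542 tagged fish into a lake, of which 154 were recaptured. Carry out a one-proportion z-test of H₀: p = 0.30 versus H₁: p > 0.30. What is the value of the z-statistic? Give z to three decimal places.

z = -0.806

p̂ = 154/542 = 0.28413.
Under H₀, SE = √(p₀(1−p₀)/n) = √(0.30·0.70/542) = √0.000387454 = 0.019684.
z = (0.28413 − 0.30)/0.019684 = -0.01587/0.019684 = -0.806.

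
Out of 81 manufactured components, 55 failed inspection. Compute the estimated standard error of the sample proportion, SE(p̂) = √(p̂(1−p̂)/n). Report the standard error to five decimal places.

SE = 0.05187

p̂ = 55/81 = 0.67901.
p̂(1−p̂) = 0.67901·0.32099 = 0.217955.
Dividing by n and taking the root: √0.002690802 = 0.05187.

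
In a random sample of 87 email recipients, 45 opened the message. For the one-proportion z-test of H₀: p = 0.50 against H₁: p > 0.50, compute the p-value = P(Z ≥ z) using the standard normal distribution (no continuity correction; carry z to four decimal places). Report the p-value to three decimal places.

p-value = 0.374

Sample proportion p̂ = 45/87 = 0.51724.
SE₀ = √(0.50·0.50/87) = 0.053606.
Test statistic (full precision, shown to 4 dp): z = (45/87 − 0.50)/SE₀ ≈ 0.3216.
From the standard normal, P(Z ≥ z) = 0.374.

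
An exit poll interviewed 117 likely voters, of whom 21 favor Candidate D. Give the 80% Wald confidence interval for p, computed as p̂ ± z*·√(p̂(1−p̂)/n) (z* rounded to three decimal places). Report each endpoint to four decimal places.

With x = 21 successes in n = 117, p̂ = 0.17949.
SE = √(p̂(1−p̂)/n) = √(0.147272/117) = 0.035479.
The 80% critical value is z* = 1.282.
Margin = 1.282·0.035479 = 0.04548.
CI: 0.17949 ± 0.04548 = (0.1340, 0.2250).

(0.1340, 0.2250)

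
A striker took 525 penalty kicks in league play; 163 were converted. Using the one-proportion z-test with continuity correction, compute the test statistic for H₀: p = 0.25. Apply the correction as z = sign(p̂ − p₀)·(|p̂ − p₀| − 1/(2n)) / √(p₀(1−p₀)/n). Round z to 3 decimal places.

z = 3.150

With x = 163 successes in n = 525, p̂ = 0.31048. p̂ − p₀ = 0.060476.
Continuity correction 1/(2n) = 1/1050 = 0.000952.
Corrected numerator: |0.060476| − 0.000952 = 0.059524.
Under H₀, SE = √(p₀(1−p₀)/n) = √(0.25·0.75/525) = √0.000357143 = 0.018898.
z = (+)0.059524/0.018898 = 3.150.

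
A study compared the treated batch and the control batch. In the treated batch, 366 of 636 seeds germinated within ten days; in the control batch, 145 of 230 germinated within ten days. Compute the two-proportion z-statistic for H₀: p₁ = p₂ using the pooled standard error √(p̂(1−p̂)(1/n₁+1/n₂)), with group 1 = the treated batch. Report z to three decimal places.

z = -1.452

Sample proportions: p̂₁ = 366/636 = 0.57547 and p̂₂ = 145/230 = 0.63043.
Pooling: p̂ = 511/866 = 0.59007.
SE = √[p̂(1−p̂)(1/n₁+1/n₂)] = √[0.59007·0.40993·(1/636+1/230)] ≈ 0.037842.
z = (p̂₁ − p̂₂)/SE = (0.57547 − 0.63043)/0.037842 = -0.05496/0.037842 = -1.452.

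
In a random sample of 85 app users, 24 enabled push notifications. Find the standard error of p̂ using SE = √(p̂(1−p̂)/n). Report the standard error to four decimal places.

Sample proportion p̂ = 24/85 = 0.28235.
p̂(1−p̂) = 0.202628.
Dividing by n and taking the root: √0.002383859 = 0.0488.

SE = 0.0488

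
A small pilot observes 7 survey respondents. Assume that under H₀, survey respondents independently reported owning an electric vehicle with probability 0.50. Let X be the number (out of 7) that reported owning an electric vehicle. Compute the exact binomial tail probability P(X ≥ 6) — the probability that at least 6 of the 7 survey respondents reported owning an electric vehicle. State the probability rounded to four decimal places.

P = 0.0625

X ~ Binomial(n=7, p=0.50).
P(X ≥ 6) = C(7,6)·0.50^6·0.50^1 + C(7,7)·0.50^7·0.50^0.
= 0.054688 + 0.007812 = 0.0625.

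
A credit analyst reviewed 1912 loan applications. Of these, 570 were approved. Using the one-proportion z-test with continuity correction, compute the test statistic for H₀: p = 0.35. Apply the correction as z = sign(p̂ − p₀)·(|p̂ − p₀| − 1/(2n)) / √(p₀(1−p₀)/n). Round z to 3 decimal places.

z = -4.732

p̂ = 570/1912 = 0.29812. p̂ − p₀ = -0.051883.
1/(2n) = 0.000262.
Corrected numerator: |-0.051883| − 0.000262 = 0.051621.
SE₀ = √(0.35·0.65/1912) = 0.010908.
z = −0.051621/0.010908 = -4.732.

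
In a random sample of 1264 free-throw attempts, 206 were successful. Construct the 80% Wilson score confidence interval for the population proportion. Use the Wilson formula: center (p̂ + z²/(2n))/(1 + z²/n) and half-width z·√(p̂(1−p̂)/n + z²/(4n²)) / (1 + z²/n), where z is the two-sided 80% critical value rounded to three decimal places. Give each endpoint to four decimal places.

p̂ = 206/1264 = 0.16297; z = 1.282, so z² = 1.643524.
1 + z²/n = 1.001300.
Adjusted center: (0.16297 + z²/(2n))/1.001300 = 0.16341.
Radicand: p̂(1−p̂)/n + z²/(4n²) = 0.000107922 + 0.000000257 = 0.000108179.
Half-width = z·√(radicand)/denom = 1.282·0.010401/1.001300 = 0.01332.
So the interval runs from 0.1501 to 0.1767.

(0.1501, 0.1767)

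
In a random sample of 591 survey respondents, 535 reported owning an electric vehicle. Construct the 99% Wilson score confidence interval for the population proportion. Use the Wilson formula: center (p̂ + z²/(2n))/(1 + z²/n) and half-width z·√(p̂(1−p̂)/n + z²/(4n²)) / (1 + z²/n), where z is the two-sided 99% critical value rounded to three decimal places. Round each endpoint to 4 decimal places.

Here p̂ = 535/591 = 0.90525 and z = 2.576 (z² = 6.635776).
Denominator 1 + z²/n = 1 + 6.635776/591 = 1.011228.
Adjusted center: (0.90525 + z²/(2n))/1.011228 = 0.90075.
Radicand: p̂(1−p̂)/n + z²/(4n²) = 0.000145137 + 0.000004750 = 0.000149887.
Half-width = 2.576·√0.000149887/1.011228 = 0.03119.
CI: 0.90075 ± 0.03119 = (0.8696, 0.9319).

(0.8696, 0.9319)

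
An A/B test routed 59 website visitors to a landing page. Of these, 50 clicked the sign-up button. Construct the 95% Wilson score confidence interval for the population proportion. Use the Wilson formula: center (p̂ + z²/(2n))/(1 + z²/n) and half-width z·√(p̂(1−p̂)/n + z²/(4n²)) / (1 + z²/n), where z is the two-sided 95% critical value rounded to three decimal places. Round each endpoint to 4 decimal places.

(0.7348, 0.9176)

Here p̂ = 50/59 = 0.84746 and z = 1.960 (z² = 3.841600).
Denominator 1 + z²/n = 1 + 3.841600/59 = 1.065112.
Adjusted center: (0.84746 + z²/(2n))/1.065112 = 0.82622.
Radicand: p̂(1−p̂)/n + z²/(4n²) = 0.002191071 + 0.000275898 = 0.002466969.
Half-width = 1.960·√0.002466969/1.065112 = 0.09140.
So the interval runs from 0.7348 to 0.9176.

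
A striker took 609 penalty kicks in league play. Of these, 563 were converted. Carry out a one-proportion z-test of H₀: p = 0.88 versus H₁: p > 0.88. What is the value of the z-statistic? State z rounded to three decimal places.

z = 3.377

The sample proportion is 563/609 = 0.92447.
Under H₀, SE = √(p₀(1−p₀)/n) = √(0.88·0.12/609) = √0.000173399 = 0.013168.
z = (p̂ − p₀)/SE = (0.92447 − 0.88)/0.013168 = 3.377.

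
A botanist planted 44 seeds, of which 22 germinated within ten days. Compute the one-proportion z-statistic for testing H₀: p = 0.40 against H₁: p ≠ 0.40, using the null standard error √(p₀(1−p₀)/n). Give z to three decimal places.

Sample proportion p̂ = 22/44 = 0.50000.
SE₀ = √(0.40·0.60/44) = 0.073855.
z = (p̂ − p₀)/SE = (0.50000 − 0.40)/0.073855 = 1.354.

z = 1.354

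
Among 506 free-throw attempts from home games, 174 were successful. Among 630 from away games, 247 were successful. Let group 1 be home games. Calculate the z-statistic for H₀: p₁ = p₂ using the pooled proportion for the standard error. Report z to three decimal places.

p̂₁ = 174/506 = 0.34387, p̂₂ = 247/630 = 0.39206.
Pooled p̂ = (174+247)/(506+630) = 421/1136 = 0.37060.
Pooled SE = √[0.2332553·0.00356359] ≈ 0.028831.
z = -0.04819/0.028831 = -1.671.

z = -1.671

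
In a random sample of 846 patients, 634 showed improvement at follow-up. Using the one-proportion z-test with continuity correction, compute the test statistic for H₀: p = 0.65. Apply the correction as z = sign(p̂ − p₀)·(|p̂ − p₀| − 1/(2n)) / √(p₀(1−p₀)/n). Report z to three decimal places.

z = 6.026

Sample proportion p̂ = 634/846 = 0.74941. p̂ − p₀ = 0.099409.
Continuity correction 1/(2n) = 1/1692 = 0.000591.
Corrected numerator: |0.099409| − 0.000591 = 0.098818.
SE₀ = √(0.65·0.35/846) = 0.016399.
z = +0.098818/0.016399 = 6.026.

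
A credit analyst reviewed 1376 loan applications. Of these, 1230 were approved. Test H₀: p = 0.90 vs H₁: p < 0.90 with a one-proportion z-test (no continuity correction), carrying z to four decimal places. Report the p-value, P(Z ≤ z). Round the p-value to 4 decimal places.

With x = 1230 successes in n = 1376, p̂ = 0.89390.
SE₀ = √(0.90·0.10/1376) = 0.008087.
Test statistic (full precision, shown to 4 dp): z = (1230/1376 − 0.90)/SE₀ ≈ -0.7548.
p-value = P(Z ≤ z) with z = -0.7548 → 0.2252.

p-value = 0.2252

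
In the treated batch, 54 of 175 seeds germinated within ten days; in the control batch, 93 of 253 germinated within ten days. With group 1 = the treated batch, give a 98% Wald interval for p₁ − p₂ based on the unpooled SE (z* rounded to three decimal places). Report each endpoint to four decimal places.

p̂₁ = 54/175 = 0.30857, p̂₂ = 93/253 = 0.36759; p̂₁ − p̂₂ = -0.05902.
Unpooled SE = √(p̂₁(1−p̂₁)/n₁ + p̂₂(1−p̂₂)/n₂) = √(0.001219172 + 0.000918843) = 0.046239.
z* = 2.326 at the 98% level. Margin = 2.326·0.046239 = 0.10755.
CI: -0.05902 ± 0.10755 = (-0.1666, 0.0485).

(-0.1666, 0.0485)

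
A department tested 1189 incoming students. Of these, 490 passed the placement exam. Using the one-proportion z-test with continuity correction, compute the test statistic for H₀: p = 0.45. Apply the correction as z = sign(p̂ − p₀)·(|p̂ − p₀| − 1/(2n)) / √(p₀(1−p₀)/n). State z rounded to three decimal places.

Sample proportion p̂ = 490/1189 = 0.41211. p̂ − p₀ = -0.037889.
1/(2n) = 0.000421.
Corrected numerator: |-0.037889| − 0.000421 = 0.037468.
Null standard error: √(0.45·0.55/1189) = √0.000208158 = 0.014428.
z = −0.037468/0.014428 = -2.597.

z = -2.597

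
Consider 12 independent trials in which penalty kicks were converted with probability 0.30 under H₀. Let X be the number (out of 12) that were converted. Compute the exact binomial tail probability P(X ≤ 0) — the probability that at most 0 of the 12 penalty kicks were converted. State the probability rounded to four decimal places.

X is binomial with n = 12 and p = 0.30.
P(X ≤ 0) = C(12,0)·0.30^0·0.70^12.
= 0.013841 = 0.0138.

P = 0.0138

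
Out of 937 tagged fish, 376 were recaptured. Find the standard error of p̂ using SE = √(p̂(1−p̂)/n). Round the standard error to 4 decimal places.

SE = 0.0160

The sample proportion is 376/937 = 0.40128.
p̂(1−p̂) = 0.240254.
SE = √(0.240254/937) = 0.0160.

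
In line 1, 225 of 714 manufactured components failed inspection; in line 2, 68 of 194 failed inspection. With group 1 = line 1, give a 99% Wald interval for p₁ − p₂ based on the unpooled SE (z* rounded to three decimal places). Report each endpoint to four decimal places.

p̂₁ = 0.31513, p̂₂ = 0.35052, so the observed difference is -0.03539.
SE = √(0.000302271 + 0.001173476) = √0.001475747 = 0.038415.
z* = 2.576 at the 99% level. Margin of error = 0.09896.
Interval: -0.03539 ± 0.09896 → (-0.1343, 0.0636).

(-0.1343, 0.0636)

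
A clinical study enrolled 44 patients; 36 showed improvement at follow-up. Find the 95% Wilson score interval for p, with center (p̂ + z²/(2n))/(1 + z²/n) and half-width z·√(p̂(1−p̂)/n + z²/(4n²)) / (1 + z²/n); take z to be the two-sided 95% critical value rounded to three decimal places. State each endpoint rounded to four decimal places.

(0.6804, 0.9049)

Here p̂ = 36/44 = 0.81818 and z = 1.960 (z² = 3.841600).
1 + z²/n = 1.087309.
Adjusted center: (0.81818 + z²/(2n))/1.087309 = 0.79263.
Radicand: p̂(1−p̂)/n + z²/(4n²) = 0.003380917 + 0.000496074 = 0.003876991.
Half-width = z·√(radicand)/denom = 1.960·0.062265/1.087309 = 0.11224.
So the interval runs from 0.6804 to 0.9049.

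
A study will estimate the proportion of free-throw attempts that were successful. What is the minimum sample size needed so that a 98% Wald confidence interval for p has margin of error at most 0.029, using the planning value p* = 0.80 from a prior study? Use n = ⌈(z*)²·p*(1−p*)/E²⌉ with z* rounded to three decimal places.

n = 1030

z* = 2.326 at the 98% level.
p*(1−p*) = 0.1600.
(z*)²·p*(1−p*)/E² = 5.410276·0.1600/0.000841 = 1029.303.
Rounding up, n = 1030.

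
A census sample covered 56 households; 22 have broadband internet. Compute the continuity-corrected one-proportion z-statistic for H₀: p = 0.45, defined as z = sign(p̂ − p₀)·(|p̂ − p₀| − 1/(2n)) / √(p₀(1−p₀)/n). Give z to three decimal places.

z = -0.725

The sample proportion is 22/56 = 0.39286. p̂ − p₀ = -0.057143.
Continuity correction 1/(2n) = 1/112 = 0.008929.
Corrected numerator: |-0.057143| − 0.008929 = 0.048214.
Null standard error: √(0.45·0.55/56) = √0.004419643 = 0.066480.
z = (−)0.048214/0.066480 = -0.725.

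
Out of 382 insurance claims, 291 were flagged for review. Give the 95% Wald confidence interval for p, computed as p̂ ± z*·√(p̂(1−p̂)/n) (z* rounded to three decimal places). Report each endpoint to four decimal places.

(0.7191, 0.8045)

With x = 291 successes in n = 382, p̂ = 0.76178.
SE = √(p̂(1−p̂)/n) = √(0.181471/382) = 0.021796.
z* = 1.960 at the 95% level.
Margin = 1.960·0.021796 = 0.04272.
So the interval runs from 0.7191 to 0.8045.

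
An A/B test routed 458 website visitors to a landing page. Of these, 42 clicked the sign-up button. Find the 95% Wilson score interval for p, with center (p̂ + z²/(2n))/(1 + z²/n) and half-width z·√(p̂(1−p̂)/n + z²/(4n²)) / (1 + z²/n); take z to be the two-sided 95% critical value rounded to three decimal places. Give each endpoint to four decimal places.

p̂ = 42/458 = 0.09170; z = 1.960, so z² = 3.841600.
Denominator 1 + z²/n = 1 + 3.841600/458 = 1.008388.
Center = (0.09170 + 0.004194)/1.008388 = 0.09510.
Radicand: p̂(1−p̂)/n + z²/(4n²) = 0.000181864 + 0.000004578 = 0.000186442.
Half-width = z·√(radicand)/denom = 1.960·0.013654/1.008388 = 0.02654.
Interval: 0.09510 ± 0.02654 → (0.0686, 0.1216).

(0.0686, 0.1216)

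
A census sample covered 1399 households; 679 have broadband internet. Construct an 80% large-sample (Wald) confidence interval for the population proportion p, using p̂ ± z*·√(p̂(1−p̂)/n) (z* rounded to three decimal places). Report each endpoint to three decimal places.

(0.468, 0.502)

Sample proportion p̂ = 679/1399 = 0.48535.
SE = √(p̂(1−p̂)/n) = √(0.249785/1399) = 0.013362.
The 80% critical value is z* = 1.282.
Margin of error: 1.282 × 0.013362 = 0.01713.
CI: 0.48535 ± 0.01713 = (0.468, 0.502).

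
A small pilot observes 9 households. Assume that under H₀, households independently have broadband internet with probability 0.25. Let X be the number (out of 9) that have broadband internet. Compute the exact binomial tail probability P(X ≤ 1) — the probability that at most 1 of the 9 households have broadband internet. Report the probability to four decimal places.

P = 0.3003

X ~ Binomial(n=9, p=0.25).
P(X ≤ 1) = C(9,0)·0.25^0·0.75^9 + C(9,1)·0.25^1·0.75^8.
= 0.075085 + 0.225254 = 0.3003.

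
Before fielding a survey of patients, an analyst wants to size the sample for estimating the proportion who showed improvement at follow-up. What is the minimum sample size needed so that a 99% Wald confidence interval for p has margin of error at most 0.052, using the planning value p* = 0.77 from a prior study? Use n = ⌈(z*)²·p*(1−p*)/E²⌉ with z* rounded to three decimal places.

For 99% confidence, z* = 2.576.
p*(1−p*) = 0.1771.
(z*)²·p*(1−p*)/E² = 6.635776·0.1771/0.002704 = 434.614.
⌈434.614⌉ = 435.

n = 435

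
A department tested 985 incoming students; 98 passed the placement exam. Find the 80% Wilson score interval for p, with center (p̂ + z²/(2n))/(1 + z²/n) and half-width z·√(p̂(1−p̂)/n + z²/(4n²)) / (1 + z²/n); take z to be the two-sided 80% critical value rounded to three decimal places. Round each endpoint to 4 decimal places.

p̂ = 98/985 = 0.09949; z = 1.282, so z² = 1.643524.
Denominator 1 + z²/n = 1 + 1.643524/985 = 1.001669.
Adjusted center: (0.09949 + z²/(2n))/1.001669 = 0.10016.
Radicand: p̂(1−p̂)/n + z²/(4n²) = 0.000090958 + 0.000000423 = 0.000091381.
Half-width = z·√(radicand)/denom = 1.282·0.009559/1.001669 = 0.01223.
So the interval runs from 0.0879 to 0.1124.

(0.0879, 0.1124)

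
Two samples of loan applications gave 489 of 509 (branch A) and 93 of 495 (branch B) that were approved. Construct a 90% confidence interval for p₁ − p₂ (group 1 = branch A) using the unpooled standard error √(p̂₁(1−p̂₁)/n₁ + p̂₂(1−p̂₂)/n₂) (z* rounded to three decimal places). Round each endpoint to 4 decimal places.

(0.7407, 0.8050)

p̂₁ = 0.96071, p̂₂ = 0.18788, so the observed difference is 0.77283.
SE = √(0.000074163 + 0.000308243) = √0.000382406 = 0.019555.
z* = 1.645 at the 90% level. Margin of error = 0.03217.
So the interval runs from 0.7407 to 0.8050.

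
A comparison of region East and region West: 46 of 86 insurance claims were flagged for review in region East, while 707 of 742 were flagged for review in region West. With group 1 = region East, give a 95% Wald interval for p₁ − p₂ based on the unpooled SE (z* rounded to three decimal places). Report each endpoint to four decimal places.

(-0.5245, -0.3114)

p̂₁ = 46/86 = 0.53488, p̂₂ = 707/742 = 0.95283; p̂₁ − p̂₂ = -0.41795.
Unpooled SE = √(p̂₁(1−p̂₁)/n₁ + p̂₂(1−p̂₂)/n₂) = √(0.002892827 + 0.000060573) = 0.054345.
z* = 1.960 at the 95% level. Margin of error = 0.10652.
So the interval runs from -0.5245 to -0.3114.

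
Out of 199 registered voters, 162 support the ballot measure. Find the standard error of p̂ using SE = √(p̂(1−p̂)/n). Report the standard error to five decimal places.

SE = 0.02758

The sample proportion is 162/199 = 0.81407.
p̂(1−p̂) = 0.151360.
Dividing by n and taking the root: √0.000760603 = 0.02758.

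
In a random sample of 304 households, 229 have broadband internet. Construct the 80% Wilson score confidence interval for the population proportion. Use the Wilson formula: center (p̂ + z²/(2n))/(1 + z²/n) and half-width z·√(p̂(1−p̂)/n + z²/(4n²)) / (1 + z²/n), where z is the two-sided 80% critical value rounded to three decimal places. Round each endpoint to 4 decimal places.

(0.7203, 0.7836)

Here p̂ = 229/304 = 0.75329 and z = 1.282 (z² = 1.643524).
Denominator 1 + z²/n = 1 + 1.643524/304 = 1.005406.
Center = (0.75329 + 0.002703)/1.005406 = 0.75193.
Radicand: p̂(1−p̂)/n + z²/(4n²) = 0.000611330 + 0.000004446 = 0.000615776.
Half-width = 1.282·√0.000615776/1.005406 = 0.03164.
Interval: 0.75193 ± 0.03164 → (0.7203, 0.7836).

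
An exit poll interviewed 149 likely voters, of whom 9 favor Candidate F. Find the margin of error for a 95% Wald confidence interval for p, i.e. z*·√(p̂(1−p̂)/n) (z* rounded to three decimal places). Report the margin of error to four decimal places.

With x = 9 successes in n = 149, p̂ = 0.06040.
Standard error of p̂: √(0.056754/149) = √0.000380901 = 0.019517.
z* = 1.960 at the 95% level.
Margin of error = z*·SE = 1.960 × 0.019517 = 0.0383.

ME = 0.0383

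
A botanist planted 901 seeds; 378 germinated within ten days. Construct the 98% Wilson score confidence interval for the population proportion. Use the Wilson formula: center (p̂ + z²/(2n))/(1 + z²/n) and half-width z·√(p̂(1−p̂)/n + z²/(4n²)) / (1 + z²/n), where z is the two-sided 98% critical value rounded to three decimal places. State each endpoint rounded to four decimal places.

(0.3819, 0.4581)

Here p̂ = 378/901 = 0.41953 and z = 2.326 (z² = 5.410276).
Denominator 1 + z²/n = 1 + 5.410276/901 = 1.006005.
Adjusted center: (0.41953 + z²/(2n))/1.006005 = 0.42001.
Radicand: p̂(1−p̂)/n + z²/(4n²) = 0.000270283 + 0.000001666 = 0.000271949.
Half-width = 2.326·√0.000271949/1.006005 = 0.03813.
CI: 0.42001 ± 0.03813 = (0.3819, 0.4581).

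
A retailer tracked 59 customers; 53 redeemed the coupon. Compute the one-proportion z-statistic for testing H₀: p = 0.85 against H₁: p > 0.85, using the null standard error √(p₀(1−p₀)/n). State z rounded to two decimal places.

The sample proportion is 53/59 = 0.89831.
SE₀ = √(0.85·0.15/59) = 0.046487.
z = (p̂ − p₀)/SE = (0.89831 − 0.85)/0.046487 = 1.04.

z = 1.04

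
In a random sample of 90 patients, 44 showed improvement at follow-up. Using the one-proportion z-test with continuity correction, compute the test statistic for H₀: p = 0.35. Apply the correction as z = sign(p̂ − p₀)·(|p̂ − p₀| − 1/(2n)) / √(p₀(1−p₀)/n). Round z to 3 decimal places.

z = 2.652

p̂ = 44/90 = 0.48889. p̂ − p₀ = 0.138889.
1/(2n) = 0.005556.
Corrected numerator: |0.138889| − 0.005556 = 0.133333.
Null standard error: √(0.35·0.65/90) = √0.002527778 = 0.050277.
z = +0.133333/0.050277 = 2.652.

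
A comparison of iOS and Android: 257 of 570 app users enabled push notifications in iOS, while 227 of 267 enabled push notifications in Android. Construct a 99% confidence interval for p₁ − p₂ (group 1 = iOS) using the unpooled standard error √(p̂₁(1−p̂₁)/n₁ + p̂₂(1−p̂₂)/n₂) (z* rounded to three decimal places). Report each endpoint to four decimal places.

(-0.4771, -0.3215)

p̂₁ = 0.45088, p̂₂ = 0.85019, so the observed difference is -0.39931.
Unpooled SE = √(p̂₁(1−p̂₁)/n₁ + p̂₂(1−p̂₂)/n₂) = √(0.000434363 + 0.000477037) = 0.030189.
The 99% critical value is z* = 2.576. Margin of error = 0.07777.
Interval: -0.39931 ± 0.07777 → (-0.4771, -0.3215).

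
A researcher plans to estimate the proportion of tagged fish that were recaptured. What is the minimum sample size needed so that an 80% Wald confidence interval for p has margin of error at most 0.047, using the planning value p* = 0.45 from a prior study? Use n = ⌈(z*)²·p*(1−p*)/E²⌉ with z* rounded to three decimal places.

n = 185

z* = 1.282 at the 80% level.
p*(1−p*) = 0.2475.
Required n before rounding: 1.643524 × 0.2475 / 0.047² = 184.143.
⌈184.143⌉ = 185.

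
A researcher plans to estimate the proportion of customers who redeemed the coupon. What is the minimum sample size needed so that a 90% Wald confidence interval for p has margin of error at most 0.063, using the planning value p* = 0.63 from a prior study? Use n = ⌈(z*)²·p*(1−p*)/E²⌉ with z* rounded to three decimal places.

The 90% critical value is z* = 1.645.
p*(1−p*) = 0.2331.
Required n before rounding: 2.706025 × 0.2331 / 0.063² = 158.925.
⌈158.925⌉ = 159.

n = 159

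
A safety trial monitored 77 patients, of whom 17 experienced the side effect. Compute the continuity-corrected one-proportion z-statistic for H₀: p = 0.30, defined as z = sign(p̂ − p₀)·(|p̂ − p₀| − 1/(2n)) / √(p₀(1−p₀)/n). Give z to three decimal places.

z = -1.393

p̂ = 17/77 = 0.22078. p̂ − p₀ = -0.079221.
1/(2n) = 0.006494.
Corrected numerator: |-0.079221| − 0.006494 = 0.072727.
Under H₀, SE = √(p₀(1−p₀)/n) = √(0.30·0.70/77) = √0.002727273 = 0.052223.
z = −0.072727/0.052223 = -1.393.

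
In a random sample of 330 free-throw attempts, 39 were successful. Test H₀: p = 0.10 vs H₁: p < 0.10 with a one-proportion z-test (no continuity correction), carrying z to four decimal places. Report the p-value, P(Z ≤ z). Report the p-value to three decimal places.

With x = 39 successes in n = 330, p̂ = 0.11818.
Under H₀, SE = √(p₀(1−p₀)/n) = √(0.10·0.90/330) = √0.000272727 = 0.016514.
z = (p̂ − p₀)/SE = (39/330 − 0.10)/0.016514 ≈ 1.1010.
p-value = P(Z ≤ z) with z = 1.1010 → 0.865.

p-value = 0.865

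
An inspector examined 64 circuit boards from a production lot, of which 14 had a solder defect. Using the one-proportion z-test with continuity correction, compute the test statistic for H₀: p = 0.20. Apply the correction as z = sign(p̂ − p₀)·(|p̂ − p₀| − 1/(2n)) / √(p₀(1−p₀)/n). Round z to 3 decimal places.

z = 0.219

With x = 14 successes in n = 64, p̂ = 0.21875. p̂ − p₀ = 0.018750.
1/(2n) = 0.007812.
Corrected numerator: |0.018750| − 0.007812 = 0.010938.
Null standard error: √(0.20·0.80/64) = √0.002500000 = 0.050000.
z = (+)0.010938/0.050000 = 0.219.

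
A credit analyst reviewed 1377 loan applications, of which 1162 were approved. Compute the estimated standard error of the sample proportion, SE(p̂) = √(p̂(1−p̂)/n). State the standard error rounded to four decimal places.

The sample proportion is 1162/1377 = 0.84386.
p̂(1−p̂) = 0.84386·0.15614 = 0.131760.
SE = √(0.131760/1377) = √0.000095686 = 0.0098.

SE = 0.0098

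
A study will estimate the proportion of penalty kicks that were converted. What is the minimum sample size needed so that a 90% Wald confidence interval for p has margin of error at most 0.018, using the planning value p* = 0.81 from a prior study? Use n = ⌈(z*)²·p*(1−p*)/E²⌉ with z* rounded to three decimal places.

z* = 1.645 at the 90% level.
p*(1−p*) = 0.1539.
Required n before rounding: 2.706025 × 0.1539 / 0.018² = 1285.362.
⌈1285.362⌉ = 1286.

n = 1286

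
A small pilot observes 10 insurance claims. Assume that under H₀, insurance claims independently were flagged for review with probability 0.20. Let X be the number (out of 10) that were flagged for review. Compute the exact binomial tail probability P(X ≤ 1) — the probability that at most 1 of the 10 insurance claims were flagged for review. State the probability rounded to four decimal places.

P = 0.3758

X ~ Binomial(n=10, p=0.20).
P(X ≤ 1) = C(10,0)·0.20^0·0.80^10 + C(10,1)·0.20^1·0.80^9.
= 0.107374 + 0.268435 = 0.3758.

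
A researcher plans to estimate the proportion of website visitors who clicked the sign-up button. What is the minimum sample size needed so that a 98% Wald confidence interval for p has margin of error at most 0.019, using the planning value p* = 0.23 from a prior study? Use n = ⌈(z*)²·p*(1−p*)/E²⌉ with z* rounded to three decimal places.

For 98% confidence, z* = 2.326.
p*(1−p*) = 0.23·0.77 = 0.1771.
(z*)²·p*(1−p*)/E² = 5.410276·0.1771/0.000361 = 2654.182.
Rounding up, n = 2655.

n = 2655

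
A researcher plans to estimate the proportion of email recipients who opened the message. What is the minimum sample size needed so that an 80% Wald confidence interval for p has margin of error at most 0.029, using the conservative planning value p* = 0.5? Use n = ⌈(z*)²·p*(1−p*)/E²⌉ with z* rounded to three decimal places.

n = 489

z* = 1.282 at the 80% level.
p*(1−p*) = 0.50·0.50 = 0.2500.
Required n before rounding: 1.643524 × 0.2500 / 0.029² = 488.562.
⌈488.562⌉ = 489.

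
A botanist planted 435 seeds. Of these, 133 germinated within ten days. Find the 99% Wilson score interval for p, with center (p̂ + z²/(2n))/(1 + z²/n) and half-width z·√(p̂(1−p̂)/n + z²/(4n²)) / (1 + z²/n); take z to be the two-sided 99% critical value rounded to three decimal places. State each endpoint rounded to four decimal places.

Here p̂ = 133/435 = 0.30575 and z = 2.576 (z² = 6.635776).
Denominator 1 + z²/n = 1 + 6.635776/435 = 1.015255.
Adjusted center: (0.30575 + z²/(2n))/1.015255 = 0.30867.
Radicand: p̂(1−p̂)/n + z²/(4n²) = 0.000487967 + 0.000008767 = 0.000496734.
Half-width = 2.576·√0.000496734/1.015255 = 0.05655.
Interval: 0.30867 ± 0.05655 → (0.2521, 0.3652).

(0.2521, 0.3652)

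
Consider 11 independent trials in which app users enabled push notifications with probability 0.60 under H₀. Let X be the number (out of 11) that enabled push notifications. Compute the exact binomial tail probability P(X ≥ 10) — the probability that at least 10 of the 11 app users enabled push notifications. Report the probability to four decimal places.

X is binomial with n = 11 and p = 0.60.
P(X ≥ 10) = C(11,10)·0.60^10·0.40^1 + C(11,11)·0.60^11·0.40^0.
= 0.026605 + 0.003628 = 0.0302.

P = 0.0302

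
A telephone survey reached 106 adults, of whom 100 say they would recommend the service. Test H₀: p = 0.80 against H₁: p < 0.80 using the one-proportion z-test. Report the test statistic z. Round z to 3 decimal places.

z = 3.691

The sample proportion is 100/106 = 0.94340.
Null standard error: √(0.80·0.20/106) = √0.001509434 = 0.038851.
Test statistic: z = 0.14340/0.038851 = 3.691.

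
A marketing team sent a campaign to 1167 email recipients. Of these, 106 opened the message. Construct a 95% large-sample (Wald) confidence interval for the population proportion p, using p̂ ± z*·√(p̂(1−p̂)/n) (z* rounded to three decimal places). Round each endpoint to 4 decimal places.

The sample proportion is 106/1167 = 0.09083.
SE(p̂) = √(0.09083·0.90917/1167) = 0.008412.
The 95% critical value is z* = 1.960.
Margin of error: 1.960 × 0.008412 = 0.01649.
CI: 0.09083 ± 0.01649 = (0.0743, 0.1073).

(0.0743, 0.1073)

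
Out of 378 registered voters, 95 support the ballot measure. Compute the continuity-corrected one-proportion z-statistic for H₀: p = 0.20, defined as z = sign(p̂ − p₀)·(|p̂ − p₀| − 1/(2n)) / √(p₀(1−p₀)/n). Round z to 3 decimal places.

With x = 95 successes in n = 378, p̂ = 0.25132. p̂ − p₀ = 0.051323.
Continuity correction 1/(2n) = 1/756 = 0.001323.
Corrected numerator: |0.051323| − 0.001323 = 0.050000.
SE₀ = √(0.20·0.80/378) = 0.020574.
z = (+)0.050000/0.020574 = 2.430.

z = 2.430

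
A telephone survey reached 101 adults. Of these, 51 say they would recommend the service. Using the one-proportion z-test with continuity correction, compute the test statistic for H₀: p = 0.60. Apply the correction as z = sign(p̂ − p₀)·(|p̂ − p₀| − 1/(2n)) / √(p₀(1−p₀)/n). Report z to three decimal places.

z = -1.848

The sample proportion is 51/101 = 0.50495. p̂ − p₀ = -0.095050.
1/(2n) = 0.004950.
Corrected numerator: |-0.095050| − 0.004950 = 0.090100.
SE₀ = √(0.60·0.40/101) = 0.048747.
z = −0.090100/0.048747 = -1.848.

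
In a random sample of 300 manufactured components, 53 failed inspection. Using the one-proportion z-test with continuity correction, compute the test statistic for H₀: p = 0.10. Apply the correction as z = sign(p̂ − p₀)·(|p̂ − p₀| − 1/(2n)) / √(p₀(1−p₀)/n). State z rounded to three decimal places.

z = 4.330

p̂ = 53/300 = 0.17667. p̂ − p₀ = 0.076667.
Continuity correction 1/(2n) = 1/600 = 0.001667.
Corrected numerator: |0.076667| − 0.001667 = 0.075000.
Null standard error: √(0.10·0.90/300) = √0.000300000 = 0.017321.
z = +0.075000/0.017321 = 4.330.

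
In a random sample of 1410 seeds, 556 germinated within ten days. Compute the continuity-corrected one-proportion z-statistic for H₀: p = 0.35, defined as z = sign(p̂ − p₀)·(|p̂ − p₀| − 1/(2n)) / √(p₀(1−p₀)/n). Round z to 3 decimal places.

With x = 556 successes in n = 1410, p̂ = 0.39433. p̂ − p₀ = 0.044326.
1/(2n) = 0.000355.
Corrected numerator: |0.044326| − 0.000355 = 0.043971.
Under H₀, SE = √(p₀(1−p₀)/n) = √(0.35·0.65/1410) = √0.000161348 = 0.012702.
z = (+)0.043971/0.012702 = 3.462.

z = 3.462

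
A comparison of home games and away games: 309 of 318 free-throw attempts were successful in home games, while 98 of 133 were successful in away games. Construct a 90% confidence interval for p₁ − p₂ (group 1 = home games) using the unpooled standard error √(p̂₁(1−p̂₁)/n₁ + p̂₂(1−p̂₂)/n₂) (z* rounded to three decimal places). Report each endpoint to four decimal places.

(0.1702, 0.2995)

p̂₁ = 0.97170, p̂₂ = 0.73684, so the observed difference is 0.23486.
Unpooled SE = √(p̂₁(1−p̂₁)/n₁ + p̂₂(1−p̂₂)/n₂) = √(0.000086481 + 0.001457938) = 0.039299.
z* = 1.645 at the 90% level. Margin of error = 0.06465.
Interval: 0.23486 ± 0.06465 → (0.1702, 0.2995).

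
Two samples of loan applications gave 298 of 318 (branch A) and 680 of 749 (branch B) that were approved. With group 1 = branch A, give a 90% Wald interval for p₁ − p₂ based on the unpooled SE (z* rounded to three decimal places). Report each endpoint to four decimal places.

(0.0009, 0.0576)

p̂₁ = 0.93711, p̂₂ = 0.90788, so the observed difference is 0.02923.
Unpooled SE = √(p̂₁(1−p̂₁)/n₁ + p̂₂(1−p̂₂)/n₂) = √(0.000185338 + 0.000111664) = 0.017234.
The 90% critical value is z* = 1.645. Margin of error = 0.02835.
Interval: 0.02923 ± 0.02835 → (0.0009, 0.0576).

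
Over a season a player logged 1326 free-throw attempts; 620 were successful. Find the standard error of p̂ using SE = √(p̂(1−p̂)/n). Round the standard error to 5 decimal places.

The sample proportion is 620/1326 = 0.46757.
p̂(1−p̂) = 0.248948.
Dividing by n and taking the root: √0.000187744 = 0.01370.

SE = 0.01370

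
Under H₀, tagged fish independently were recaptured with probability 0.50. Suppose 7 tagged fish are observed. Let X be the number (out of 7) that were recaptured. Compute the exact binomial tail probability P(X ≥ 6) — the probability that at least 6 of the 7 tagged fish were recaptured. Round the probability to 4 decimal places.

X is binomial with n = 7 and p = 0.50.
P(X ≥ 6) = C(7,6)·0.50^6·0.50^1 + C(7,7)·0.50^7·0.50^0.
= 0.054688 + 0.007812 = 0.0625.

P = 0.0625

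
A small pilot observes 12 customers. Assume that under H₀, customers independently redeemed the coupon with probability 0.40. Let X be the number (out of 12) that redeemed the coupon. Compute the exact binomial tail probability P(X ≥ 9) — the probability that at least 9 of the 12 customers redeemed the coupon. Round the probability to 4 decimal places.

P = 0.0153

X is binomial with n = 12 and p = 0.40.
P(X ≥ 9) = C(12,9)·0.40^9·0.60^3 + C(12,10)·0.40^10·0.60^2 + C(12,11)·0.40^11·0.60^1 + C(12,12)·0.40^12·0.60^0.
= 0.012457 + 0.002491 + 0.000302 + 0.000017 = 0.0153.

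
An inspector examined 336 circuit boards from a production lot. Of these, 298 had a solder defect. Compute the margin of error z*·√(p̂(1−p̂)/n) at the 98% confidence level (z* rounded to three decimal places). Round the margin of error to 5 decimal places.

p̂ = 298/336 = 0.88690.
Standard error of p̂: √(0.100305/336) = √0.000298526 = 0.017278.
z* = 2.326 at the 98% level.
So ME = 0.04019.

ME = 0.04019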